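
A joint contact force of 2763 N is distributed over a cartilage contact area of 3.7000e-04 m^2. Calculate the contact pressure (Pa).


P = F / A
P = 2763 / 3.7000e-04
P = 7.4676e+06


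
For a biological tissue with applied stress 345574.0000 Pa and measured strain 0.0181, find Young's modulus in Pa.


E = stress / strain
E = 345574.0000 / 0.0181
E = 1.9092e+07


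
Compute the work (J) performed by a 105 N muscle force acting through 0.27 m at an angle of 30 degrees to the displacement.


W = F * d * cos(theta)
theta = 30 deg = 0.5236 rad
cos(theta) = 0.8660
W = 105 * 0.27 * 0.8660
W = 24.5518


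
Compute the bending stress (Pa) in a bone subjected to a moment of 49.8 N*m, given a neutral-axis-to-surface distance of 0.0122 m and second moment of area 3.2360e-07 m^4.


sigma = M * c / I
sigma = 49.8 * 0.0122 / 3.2360e-07
M * c = 0.6076
sigma = 1.8775e+06


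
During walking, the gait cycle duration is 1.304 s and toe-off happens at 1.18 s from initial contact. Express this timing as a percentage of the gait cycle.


pct = (event_time / cycle_time) * 100
pct = (1.18 / 1.304) * 100
ratio = 0.9049
pct = 90.4908


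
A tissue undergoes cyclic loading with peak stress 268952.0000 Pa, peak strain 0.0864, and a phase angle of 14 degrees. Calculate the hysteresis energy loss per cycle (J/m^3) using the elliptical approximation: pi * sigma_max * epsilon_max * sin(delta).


E_loss = pi * sigma_max * epsilon_max * sin(delta)
delta = 14 deg = 0.2443 rad
sin(delta) = 0.2419
E_loss = pi * 268952.0000 * 0.0864 * 0.2419
E_loss = 17660.9300


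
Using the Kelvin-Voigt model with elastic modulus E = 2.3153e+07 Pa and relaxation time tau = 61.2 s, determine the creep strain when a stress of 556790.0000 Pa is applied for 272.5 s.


epsilon(t) = (sigma/E) * (1 - exp(-t/tau))
sigma/E = 556790.0000 / 2.3153e+07 = 0.0240
exp(-t/tau) = exp(-272.5 / 61.2) = 0.0116
epsilon = 0.0240 * (1 - 0.0116)
epsilon = 0.0238


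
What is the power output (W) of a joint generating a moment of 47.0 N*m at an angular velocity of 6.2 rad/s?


P = M * omega
P = 47.0 * 6.2
P = 291.4000


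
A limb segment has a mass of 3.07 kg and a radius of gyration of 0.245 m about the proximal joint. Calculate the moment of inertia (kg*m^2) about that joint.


I = m * k^2
I = 3.07 * 0.245^2
k^2 = 0.0600
I = 0.1843


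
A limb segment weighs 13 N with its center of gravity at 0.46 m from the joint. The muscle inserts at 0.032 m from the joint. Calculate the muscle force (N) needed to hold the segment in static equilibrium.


F_muscle = W * d_load / d_muscle
F_muscle = 13 * 0.46 / 0.032
Numerator = 5.9800
F_muscle = 186.8750


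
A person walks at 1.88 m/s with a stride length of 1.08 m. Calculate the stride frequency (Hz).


f = v / stride_length
f = 1.88 / 1.08
f = 1.7407


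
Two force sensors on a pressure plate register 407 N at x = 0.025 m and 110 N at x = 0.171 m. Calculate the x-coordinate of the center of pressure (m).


COP_x = (F1*x1 + F2*x2) / (F1 + F2)
COP_x = (407*0.025 + 110*0.171) / (407 + 110)
Numerator = 28.9850
Denominator = 517
COP_x = 0.0561


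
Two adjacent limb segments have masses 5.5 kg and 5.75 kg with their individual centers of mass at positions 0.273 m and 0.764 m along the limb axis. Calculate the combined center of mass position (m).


COM = (m1*x1 + m2*x2) / (m1 + m2)
COM = (5.5*0.273 + 5.75*0.764) / (5.5 + 5.75)
Numerator = 5.8945
Denominator = 11.2500
COM = 0.5240


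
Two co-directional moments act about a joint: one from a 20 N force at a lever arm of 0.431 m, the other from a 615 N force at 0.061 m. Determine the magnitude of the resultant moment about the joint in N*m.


M = F1 * d1 + F2 * d2
M = 20 * 0.431 + 615 * 0.061
M = 8.6200 + 37.5150
M = 46.1350


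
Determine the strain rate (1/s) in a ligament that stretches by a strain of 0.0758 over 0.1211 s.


strain_rate = delta_strain / delta_t
strain_rate = 0.0758 / 0.1211
strain_rate = 0.6259


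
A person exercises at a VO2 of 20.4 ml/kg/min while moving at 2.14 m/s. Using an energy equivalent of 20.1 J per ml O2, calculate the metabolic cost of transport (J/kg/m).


Power per kg = VO2 * 20.1 / 60
Power per kg = 20.4 * 20.1 / 60 = 6.8340 W/kg
Cost = power_per_kg / speed
Cost = 6.8340 / 2.14
Cost = 3.1935


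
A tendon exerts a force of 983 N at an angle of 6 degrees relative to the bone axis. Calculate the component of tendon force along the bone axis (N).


F_eff = F_tendon * cos(theta)
theta = 6 deg = 0.1047 rad
cos(theta) = 0.9945
F_eff = 983 * 0.9945
F_eff = 977.6150


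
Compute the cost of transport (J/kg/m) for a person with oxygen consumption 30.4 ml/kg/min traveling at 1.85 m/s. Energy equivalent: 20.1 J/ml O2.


Power per kg = VO2 * 20.1 / 60
Power per kg = 30.4 * 20.1 / 60 = 10.1840 W/kg
Cost = power_per_kg / speed
Cost = 10.1840 / 1.85
Cost = 5.5049


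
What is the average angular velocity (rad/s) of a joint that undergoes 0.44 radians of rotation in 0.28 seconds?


omega = delta_theta / delta_t
omega = 0.44 / 0.28
omega = 1.5714


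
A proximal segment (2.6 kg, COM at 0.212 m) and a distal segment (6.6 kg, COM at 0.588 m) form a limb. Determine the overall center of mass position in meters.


COM = (m1*x1 + m2*x2) / (m1 + m2)
COM = (2.6*0.212 + 6.6*0.588) / (2.6 + 6.6)
Numerator = 4.4320
Denominator = 9.2000
COM = 0.4817


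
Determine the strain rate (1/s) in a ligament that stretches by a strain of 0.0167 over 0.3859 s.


strain_rate = delta_strain / delta_t
strain_rate = 0.0167 / 0.3859
strain_rate = 0.0433


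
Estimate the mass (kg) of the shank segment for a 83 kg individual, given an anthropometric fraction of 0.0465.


m_segment = body_mass * fraction
m_segment = 83 * 0.0465
m_segment = 3.8595


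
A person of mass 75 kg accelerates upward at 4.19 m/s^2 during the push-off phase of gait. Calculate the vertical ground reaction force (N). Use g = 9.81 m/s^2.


GRF = m * (g + a)
GRF = 75 * (9.81 + 4.19)
GRF = 75 * 14.0000
GRF = 1050.0000


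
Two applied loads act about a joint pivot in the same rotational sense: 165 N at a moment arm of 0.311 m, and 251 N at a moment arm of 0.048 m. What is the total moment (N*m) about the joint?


M = F1 * d1 + F2 * d2
M = 165 * 0.311 + 251 * 0.048
M = 51.3150 + 12.0480
M = 63.3630


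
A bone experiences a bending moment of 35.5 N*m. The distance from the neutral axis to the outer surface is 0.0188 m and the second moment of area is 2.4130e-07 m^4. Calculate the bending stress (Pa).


sigma = M * c / I
sigma = 35.5 * 0.0188 / 2.4130e-07
M * c = 0.6674
sigma = 2.7659e+06


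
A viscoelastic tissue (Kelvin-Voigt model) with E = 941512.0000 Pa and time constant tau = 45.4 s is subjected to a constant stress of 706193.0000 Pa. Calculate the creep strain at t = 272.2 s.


epsilon(t) = (sigma/E) * (1 - exp(-t/tau))
sigma/E = 706193.0000 / 941512.0000 = 0.7501
exp(-t/tau) = exp(-272.2 / 45.4) = 0.0025
epsilon = 0.7501 * (1 - 0.0025)
epsilon = 0.7482


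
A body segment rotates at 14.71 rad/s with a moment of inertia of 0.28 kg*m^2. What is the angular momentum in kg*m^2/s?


L = I * omega
L = 0.28 * 14.71
L = 4.1188


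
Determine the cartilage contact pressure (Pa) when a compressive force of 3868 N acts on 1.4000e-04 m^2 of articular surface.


P = F / A
P = 3868 / 1.4000e-04
P = 2.7629e+07


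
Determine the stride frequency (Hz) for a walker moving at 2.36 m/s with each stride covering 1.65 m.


f = v / stride_length
f = 2.36 / 1.65
f = 1.4303


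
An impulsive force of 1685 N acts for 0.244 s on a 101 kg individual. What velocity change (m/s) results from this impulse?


J = F * dt = 1685 * 0.244 = 411.1400 N*s
delta_v = J / m
delta_v = 411.1400 / 101
delta_v = 4.0707


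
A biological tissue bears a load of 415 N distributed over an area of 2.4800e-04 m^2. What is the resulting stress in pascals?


stress = F / A
stress = 415 / 2.4800e-04
stress = 1.6734e+06


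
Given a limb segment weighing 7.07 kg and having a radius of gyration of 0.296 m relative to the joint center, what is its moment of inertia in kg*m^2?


I = m * k^2
I = 7.07 * 0.296^2
k^2 = 0.0876
I = 0.6194


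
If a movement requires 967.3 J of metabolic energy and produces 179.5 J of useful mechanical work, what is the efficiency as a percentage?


eta = (W_mech / E_meta) * 100
eta = (179.5 / 967.3) * 100
ratio = 0.1856
eta = 18.5568


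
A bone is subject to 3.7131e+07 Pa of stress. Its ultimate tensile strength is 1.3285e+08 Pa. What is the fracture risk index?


FRI = applied / ultimate
FRI = 3.7131e+07 / 1.3285e+08
FRI = 0.2795


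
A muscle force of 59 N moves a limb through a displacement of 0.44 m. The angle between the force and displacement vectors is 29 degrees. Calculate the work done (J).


W = F * d * cos(theta)
theta = 29 deg = 0.5061 rad
cos(theta) = 0.8746
W = 59 * 0.44 * 0.8746
W = 22.7051


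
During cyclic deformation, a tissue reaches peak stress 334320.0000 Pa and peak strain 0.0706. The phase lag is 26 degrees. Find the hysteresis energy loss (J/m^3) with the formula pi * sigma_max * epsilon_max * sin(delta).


E_loss = pi * sigma_max * epsilon_max * sin(delta)
delta = 26 deg = 0.4538 rad
sin(delta) = 0.4384
E_loss = pi * 334320.0000 * 0.0706 * 0.4384
E_loss = 32505.6529


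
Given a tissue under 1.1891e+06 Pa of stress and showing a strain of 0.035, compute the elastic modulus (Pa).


E = stress / strain
E = 1.1891e+06 / 0.035
E = 3.3974e+07


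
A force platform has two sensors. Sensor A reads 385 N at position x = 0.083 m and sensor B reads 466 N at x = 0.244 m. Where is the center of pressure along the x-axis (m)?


COP_x = (F1*x1 + F2*x2) / (F1 + F2)
COP_x = (385*0.083 + 466*0.244) / (385 + 466)
Numerator = 145.6590
Denominator = 851
COP_x = 0.1712


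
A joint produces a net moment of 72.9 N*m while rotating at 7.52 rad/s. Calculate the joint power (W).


P = M * omega
P = 72.9 * 7.52
P = 548.2080


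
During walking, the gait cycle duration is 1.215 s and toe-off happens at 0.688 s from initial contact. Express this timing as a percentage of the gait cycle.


pct = (event_time / cycle_time) * 100
pct = (0.688 / 1.215) * 100
ratio = 0.5663
pct = 56.6255


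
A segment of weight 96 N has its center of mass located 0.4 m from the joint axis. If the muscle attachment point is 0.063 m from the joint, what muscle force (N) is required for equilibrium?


F_muscle = W * d_load / d_muscle
F_muscle = 96 * 0.4 / 0.063
Numerator = 38.4000
F_muscle = 609.5238


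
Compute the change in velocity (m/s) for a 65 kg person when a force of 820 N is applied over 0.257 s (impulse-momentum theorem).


J = F * dt = 820 * 0.257 = 210.7400 N*s
delta_v = J / m
delta_v = 210.7400 / 65
delta_v = 3.2422


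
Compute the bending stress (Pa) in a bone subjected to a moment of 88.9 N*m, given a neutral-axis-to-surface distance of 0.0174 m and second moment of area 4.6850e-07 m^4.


sigma = M * c / I
sigma = 88.9 * 0.0174 / 4.6850e-07
M * c = 1.5469
sigma = 3.3017e+06


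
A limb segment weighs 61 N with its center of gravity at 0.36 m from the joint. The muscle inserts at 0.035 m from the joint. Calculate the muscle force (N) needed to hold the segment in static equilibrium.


F_muscle = W * d_load / d_muscle
F_muscle = 61 * 0.36 / 0.035
Numerator = 21.9600
F_muscle = 627.4286


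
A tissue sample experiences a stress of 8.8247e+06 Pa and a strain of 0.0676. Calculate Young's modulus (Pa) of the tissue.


E = stress / strain
E = 8.8247e+06 / 0.0676
E = 1.3054e+08


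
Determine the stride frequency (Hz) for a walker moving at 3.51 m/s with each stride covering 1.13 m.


f = v / stride_length
f = 3.51 / 1.13
f = 3.1062


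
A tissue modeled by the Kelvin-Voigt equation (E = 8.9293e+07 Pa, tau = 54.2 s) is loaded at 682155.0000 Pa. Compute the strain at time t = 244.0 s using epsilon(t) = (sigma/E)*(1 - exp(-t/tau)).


epsilon(t) = (sigma/E) * (1 - exp(-t/tau))
sigma/E = 682155.0000 / 8.9293e+07 = 0.0076
exp(-t/tau) = exp(-244.0 / 54.2) = 0.0111
epsilon = 0.0076 * (1 - 0.0111)
epsilon = 0.0076


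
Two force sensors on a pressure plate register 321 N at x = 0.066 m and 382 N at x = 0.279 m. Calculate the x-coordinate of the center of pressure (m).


COP_x = (F1*x1 + F2*x2) / (F1 + F2)
COP_x = (321*0.066 + 382*0.279) / (321 + 382)
Numerator = 127.7640
Denominator = 703
COP_x = 0.1817


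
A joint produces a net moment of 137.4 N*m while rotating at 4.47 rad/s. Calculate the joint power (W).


P = M * omega
P = 137.4 * 4.47
P = 614.1780


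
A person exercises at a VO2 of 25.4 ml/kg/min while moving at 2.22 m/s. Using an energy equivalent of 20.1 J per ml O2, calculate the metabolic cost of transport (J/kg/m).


Power per kg = VO2 * 20.1 / 60
Power per kg = 25.4 * 20.1 / 60 = 8.5090 W/kg
Cost = power_per_kg / speed
Cost = 8.5090 / 2.22
Cost = 3.8329


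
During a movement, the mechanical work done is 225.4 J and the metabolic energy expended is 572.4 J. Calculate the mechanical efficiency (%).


eta = (W_mech / E_meta) * 100
eta = (225.4 / 572.4) * 100
ratio = 0.3938
eta = 39.3781


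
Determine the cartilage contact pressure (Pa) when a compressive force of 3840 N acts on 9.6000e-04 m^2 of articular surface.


P = F / A
P = 3840 / 9.6000e-04
P = 4.0000e+06


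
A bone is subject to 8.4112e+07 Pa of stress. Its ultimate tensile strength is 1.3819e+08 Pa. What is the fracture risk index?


FRI = applied / ultimate
FRI = 8.4112e+07 / 1.3819e+08
FRI = 0.6087


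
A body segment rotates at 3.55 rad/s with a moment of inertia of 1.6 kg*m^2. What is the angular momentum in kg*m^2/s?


L = I * omega
L = 1.6 * 3.55
L = 5.6800


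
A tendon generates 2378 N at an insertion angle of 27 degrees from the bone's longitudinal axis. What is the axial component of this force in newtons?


F_eff = F_tendon * cos(theta)
theta = 27 deg = 0.4712 rad
cos(theta) = 0.8910
F_eff = 2378 * 0.8910
F_eff = 2118.8135


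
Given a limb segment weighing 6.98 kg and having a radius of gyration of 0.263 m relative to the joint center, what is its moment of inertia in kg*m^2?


I = m * k^2
I = 6.98 * 0.263^2
k^2 = 0.0692
I = 0.4828


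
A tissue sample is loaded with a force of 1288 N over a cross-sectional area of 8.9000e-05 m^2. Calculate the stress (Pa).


stress = F / A
stress = 1288 / 8.9000e-05
stress = 1.4472e+07


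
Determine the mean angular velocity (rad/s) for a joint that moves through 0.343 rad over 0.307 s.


omega = delta_theta / delta_t
omega = 0.343 / 0.307
omega = 1.1173


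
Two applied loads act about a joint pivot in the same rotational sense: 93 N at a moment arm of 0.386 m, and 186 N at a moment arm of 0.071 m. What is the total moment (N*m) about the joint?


M = F1 * d1 + F2 * d2
M = 93 * 0.386 + 186 * 0.071
M = 35.8980 + 13.2060
M = 49.1040


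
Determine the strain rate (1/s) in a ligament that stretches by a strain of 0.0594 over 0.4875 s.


strain_rate = delta_strain / delta_t
strain_rate = 0.0594 / 0.4875
strain_rate = 0.1218


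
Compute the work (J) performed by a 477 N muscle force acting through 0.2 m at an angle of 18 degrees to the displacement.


W = F * d * cos(theta)
theta = 18 deg = 0.3142 rad
cos(theta) = 0.9511
W = 477 * 0.2 * 0.9511
W = 90.7308


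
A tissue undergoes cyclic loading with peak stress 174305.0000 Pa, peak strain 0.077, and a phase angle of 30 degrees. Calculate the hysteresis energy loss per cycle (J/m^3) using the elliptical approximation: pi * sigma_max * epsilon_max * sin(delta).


E_loss = pi * sigma_max * epsilon_max * sin(delta)
delta = 30 deg = 0.5236 rad
sin(delta) = 0.5000
E_loss = pi * 174305.0000 * 0.077 * 0.5000
E_loss = 21082.4193


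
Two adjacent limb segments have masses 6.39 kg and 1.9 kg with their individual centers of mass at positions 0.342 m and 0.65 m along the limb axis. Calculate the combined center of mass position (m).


COM = (m1*x1 + m2*x2) / (m1 + m2)
COM = (6.39*0.342 + 1.9*0.65) / (6.39 + 1.9)
Numerator = 3.4204
Denominator = 8.2900
COM = 0.4126


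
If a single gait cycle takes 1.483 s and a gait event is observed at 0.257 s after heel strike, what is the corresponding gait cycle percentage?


pct = (event_time / cycle_time) * 100
pct = (0.257 / 1.483) * 100
ratio = 0.1733
pct = 17.3297


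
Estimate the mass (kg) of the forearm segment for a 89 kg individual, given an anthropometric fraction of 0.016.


m_segment = body_mass * fraction
m_segment = 89 * 0.016
m_segment = 1.4240


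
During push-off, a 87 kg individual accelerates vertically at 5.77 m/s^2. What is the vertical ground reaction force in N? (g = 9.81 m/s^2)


GRF = m * (g + a)
GRF = 87 * (9.81 + 5.77)
GRF = 87 * 15.5800
GRF = 1355.4600


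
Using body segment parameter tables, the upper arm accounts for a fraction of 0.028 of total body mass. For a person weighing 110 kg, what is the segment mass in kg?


m_segment = body_mass * fraction
m_segment = 110 * 0.028
m_segment = 3.0800


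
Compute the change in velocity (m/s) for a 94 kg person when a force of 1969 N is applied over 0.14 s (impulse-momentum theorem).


J = F * dt = 1969 * 0.14 = 275.6600 N*s
delta_v = J / m
delta_v = 275.6600 / 94
delta_v = 2.9326


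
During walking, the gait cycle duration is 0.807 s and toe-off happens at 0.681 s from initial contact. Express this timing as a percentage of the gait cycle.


pct = (event_time / cycle_time) * 100
pct = (0.681 / 0.807) * 100
ratio = 0.8439
pct = 84.3866


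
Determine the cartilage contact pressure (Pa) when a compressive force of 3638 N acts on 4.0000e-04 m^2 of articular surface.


P = F / A
P = 3638 / 4.0000e-04
P = 9.0950e+06


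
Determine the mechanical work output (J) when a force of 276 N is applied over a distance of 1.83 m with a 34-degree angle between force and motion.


W = F * d * cos(theta)
theta = 34 deg = 0.5934 rad
cos(theta) = 0.8290
W = 276 * 1.83 * 0.8290
W = 418.7303


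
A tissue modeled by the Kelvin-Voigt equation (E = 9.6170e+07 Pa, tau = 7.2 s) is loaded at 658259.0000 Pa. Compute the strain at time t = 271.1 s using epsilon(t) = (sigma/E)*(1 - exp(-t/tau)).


epsilon(t) = (sigma/E) * (1 - exp(-t/tau))
sigma/E = 658259.0000 / 9.6170e+07 = 0.0068
exp(-t/tau) = exp(-271.1 / 7.2) = 4.4423e-17
epsilon = 0.0068 * (1 - 4.4423e-17)
epsilon = 0.0068


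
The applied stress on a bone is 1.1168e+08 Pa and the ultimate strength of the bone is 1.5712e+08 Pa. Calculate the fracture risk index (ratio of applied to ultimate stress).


FRI = applied / ultimate
FRI = 1.1168e+08 / 1.5712e+08
FRI = 0.7108


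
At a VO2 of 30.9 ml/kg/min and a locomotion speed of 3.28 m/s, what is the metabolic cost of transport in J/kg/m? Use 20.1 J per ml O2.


Power per kg = VO2 * 20.1 / 60
Power per kg = 30.9 * 20.1 / 60 = 10.3515 W/kg
Cost = power_per_kg / speed
Cost = 10.3515 / 3.28
Cost = 3.1559


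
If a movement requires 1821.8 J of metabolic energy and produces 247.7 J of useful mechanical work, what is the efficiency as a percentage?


eta = (W_mech / E_meta) * 100
eta = (247.7 / 1821.8) * 100
ratio = 0.1360
eta = 13.5964


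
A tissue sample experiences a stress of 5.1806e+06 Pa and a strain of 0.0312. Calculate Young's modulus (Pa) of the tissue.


E = stress / strain
E = 5.1806e+06 / 0.0312
E = 1.6604e+08


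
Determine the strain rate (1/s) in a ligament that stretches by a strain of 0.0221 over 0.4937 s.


strain_rate = delta_strain / delta_t
strain_rate = 0.0221 / 0.4937
strain_rate = 0.0448


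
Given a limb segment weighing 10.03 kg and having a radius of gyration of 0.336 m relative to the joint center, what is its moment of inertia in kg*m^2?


I = m * k^2
I = 10.03 * 0.336^2
k^2 = 0.1129
I = 1.1323


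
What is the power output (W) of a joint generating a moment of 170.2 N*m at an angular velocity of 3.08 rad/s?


P = M * omega
P = 170.2 * 3.08
P = 524.2160


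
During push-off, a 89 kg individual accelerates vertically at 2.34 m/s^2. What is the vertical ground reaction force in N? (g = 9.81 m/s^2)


GRF = m * (g + a)
GRF = 89 * (9.81 + 2.34)
GRF = 89 * 12.1500
GRF = 1081.3500


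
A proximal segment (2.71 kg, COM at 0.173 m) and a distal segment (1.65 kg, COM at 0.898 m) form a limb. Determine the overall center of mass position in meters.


COM = (m1*x1 + m2*x2) / (m1 + m2)
COM = (2.71*0.173 + 1.65*0.898) / (2.71 + 1.65)
Numerator = 1.9505
Denominator = 4.3600
COM = 0.4474


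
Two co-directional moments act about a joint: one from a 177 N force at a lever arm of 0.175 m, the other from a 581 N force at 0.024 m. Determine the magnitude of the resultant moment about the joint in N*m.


M = F1 * d1 + F2 * d2
M = 177 * 0.175 + 581 * 0.024
M = 30.9750 + 13.9440
M = 44.9190


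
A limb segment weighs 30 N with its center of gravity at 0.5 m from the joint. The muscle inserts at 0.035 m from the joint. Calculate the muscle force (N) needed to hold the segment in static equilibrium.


F_muscle = W * d_load / d_muscle
F_muscle = 30 * 0.5 / 0.035
Numerator = 15.0000
F_muscle = 428.5714


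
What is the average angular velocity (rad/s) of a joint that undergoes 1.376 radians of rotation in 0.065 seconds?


omega = delta_theta / delta_t
omega = 1.376 / 0.065
omega = 21.1692


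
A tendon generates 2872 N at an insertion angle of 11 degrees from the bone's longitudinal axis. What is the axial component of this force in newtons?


F_eff = F_tendon * cos(theta)
theta = 11 deg = 0.1920 rad
cos(theta) = 0.9816
F_eff = 2872 * 0.9816
F_eff = 2819.2333


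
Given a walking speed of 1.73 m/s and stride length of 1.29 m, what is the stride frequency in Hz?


f = v / stride_length
f = 1.73 / 1.29
f = 1.3411


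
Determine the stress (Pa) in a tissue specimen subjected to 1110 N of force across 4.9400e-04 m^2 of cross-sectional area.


stress = F / A
stress = 1110 / 4.9400e-04
stress = 2.2470e+06


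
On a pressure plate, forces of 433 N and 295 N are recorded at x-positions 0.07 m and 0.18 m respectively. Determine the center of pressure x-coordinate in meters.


COP_x = (F1*x1 + F2*x2) / (F1 + F2)
COP_x = (433*0.07 + 295*0.18) / (433 + 295)
Numerator = 83.4100
Denominator = 728
COP_x = 0.1146


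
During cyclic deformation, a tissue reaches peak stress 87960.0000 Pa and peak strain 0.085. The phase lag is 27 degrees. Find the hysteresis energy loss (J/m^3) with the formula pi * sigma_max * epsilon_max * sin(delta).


E_loss = pi * sigma_max * epsilon_max * sin(delta)
delta = 27 deg = 0.4712 rad
sin(delta) = 0.4540
E_loss = pi * 87960.0000 * 0.085 * 0.4540
E_loss = 10663.5248


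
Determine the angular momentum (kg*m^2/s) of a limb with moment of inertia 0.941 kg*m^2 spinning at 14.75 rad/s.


L = I * omega
L = 0.941 * 14.75
L = 13.8797


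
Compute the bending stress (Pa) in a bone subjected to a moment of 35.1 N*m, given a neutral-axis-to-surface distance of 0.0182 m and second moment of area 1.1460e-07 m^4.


sigma = M * c / I
sigma = 35.1 * 0.0182 / 1.1460e-07
M * c = 0.6388
sigma = 5.5743e+06


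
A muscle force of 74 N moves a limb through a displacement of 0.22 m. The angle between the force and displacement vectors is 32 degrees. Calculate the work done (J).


W = F * d * cos(theta)
theta = 32 deg = 0.5585 rad
cos(theta) = 0.8480
W = 74 * 0.22 * 0.8480
W = 13.8062


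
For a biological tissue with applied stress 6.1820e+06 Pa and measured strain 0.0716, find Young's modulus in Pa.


E = stress / strain
E = 6.1820e+06 / 0.0716
E = 8.6341e+07


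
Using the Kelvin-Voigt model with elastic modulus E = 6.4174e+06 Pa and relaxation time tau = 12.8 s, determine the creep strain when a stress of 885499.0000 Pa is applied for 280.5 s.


epsilon(t) = (sigma/E) * (1 - exp(-t/tau))
sigma/E = 885499.0000 / 6.4174e+06 = 0.1380
exp(-t/tau) = exp(-280.5 / 12.8) = 3.0398e-10
epsilon = 0.1380 * (1 - 3.0398e-10)
epsilon = 0.1380


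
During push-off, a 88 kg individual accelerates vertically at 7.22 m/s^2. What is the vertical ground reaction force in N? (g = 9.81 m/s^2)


GRF = m * (g + a)
GRF = 88 * (9.81 + 7.22)
GRF = 88 * 17.0300
GRF = 1498.6400


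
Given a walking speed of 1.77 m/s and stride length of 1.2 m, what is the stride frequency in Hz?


f = v / stride_length
f = 1.77 / 1.2
f = 1.4750


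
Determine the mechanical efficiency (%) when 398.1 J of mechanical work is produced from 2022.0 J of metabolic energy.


eta = (W_mech / E_meta) * 100
eta = (398.1 / 2022.0) * 100
ratio = 0.1969
eta = 19.6884


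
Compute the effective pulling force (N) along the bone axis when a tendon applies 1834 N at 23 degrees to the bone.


F_eff = F_tendon * cos(theta)
theta = 23 deg = 0.4014 rad
cos(theta) = 0.9205
F_eff = 1834 * 0.9205
F_eff = 1688.2059


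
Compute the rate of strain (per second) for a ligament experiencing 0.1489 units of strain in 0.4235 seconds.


strain_rate = delta_strain / delta_t
strain_rate = 0.1489 / 0.4235
strain_rate = 0.3516


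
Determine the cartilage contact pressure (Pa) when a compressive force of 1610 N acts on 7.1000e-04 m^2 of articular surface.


P = F / A
P = 1610 / 7.1000e-04
P = 2.2676e+06


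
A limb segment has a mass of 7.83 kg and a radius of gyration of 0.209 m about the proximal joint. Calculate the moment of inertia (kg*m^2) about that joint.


I = m * k^2
I = 7.83 * 0.209^2
k^2 = 0.0437
I = 0.3420


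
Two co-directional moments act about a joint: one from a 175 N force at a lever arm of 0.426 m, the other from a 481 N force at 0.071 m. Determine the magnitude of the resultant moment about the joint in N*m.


M = F1 * d1 + F2 * d2
M = 175 * 0.426 + 481 * 0.071
M = 74.5500 + 34.1510
M = 108.7010


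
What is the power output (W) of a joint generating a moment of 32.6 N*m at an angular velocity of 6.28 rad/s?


P = M * omega
P = 32.6 * 6.28
P = 204.7280


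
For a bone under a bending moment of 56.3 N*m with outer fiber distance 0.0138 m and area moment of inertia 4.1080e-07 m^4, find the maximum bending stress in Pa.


sigma = M * c / I
sigma = 56.3 * 0.0138 / 4.1080e-07
M * c = 0.7769
sigma = 1.8913e+06


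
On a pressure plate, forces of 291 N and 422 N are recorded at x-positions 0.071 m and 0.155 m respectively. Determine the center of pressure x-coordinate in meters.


COP_x = (F1*x1 + F2*x2) / (F1 + F2)
COP_x = (291*0.071 + 422*0.155) / (291 + 422)
Numerator = 86.0710
Denominator = 713
COP_x = 0.1207


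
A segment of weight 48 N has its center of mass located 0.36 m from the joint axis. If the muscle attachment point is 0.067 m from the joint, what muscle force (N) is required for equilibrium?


F_muscle = W * d_load / d_muscle
F_muscle = 48 * 0.36 / 0.067
Numerator = 17.2800
F_muscle = 257.9104


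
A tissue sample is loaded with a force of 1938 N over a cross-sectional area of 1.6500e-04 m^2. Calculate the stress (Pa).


stress = F / A
stress = 1938 / 1.6500e-04
stress = 1.1745e+07


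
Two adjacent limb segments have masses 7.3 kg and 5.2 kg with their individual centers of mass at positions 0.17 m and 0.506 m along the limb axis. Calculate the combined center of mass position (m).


COM = (m1*x1 + m2*x2) / (m1 + m2)
COM = (7.3*0.17 + 5.2*0.506) / (7.3 + 5.2)
Numerator = 3.8722
Denominator = 12.5000
COM = 0.3098


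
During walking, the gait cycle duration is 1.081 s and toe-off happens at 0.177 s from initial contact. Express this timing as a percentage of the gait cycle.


pct = (event_time / cycle_time) * 100
pct = (0.177 / 1.081) * 100
ratio = 0.1637
pct = 16.3737


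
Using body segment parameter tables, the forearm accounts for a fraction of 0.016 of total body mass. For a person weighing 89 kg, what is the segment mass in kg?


m_segment = body_mass * fraction
m_segment = 89 * 0.016
m_segment = 1.4240


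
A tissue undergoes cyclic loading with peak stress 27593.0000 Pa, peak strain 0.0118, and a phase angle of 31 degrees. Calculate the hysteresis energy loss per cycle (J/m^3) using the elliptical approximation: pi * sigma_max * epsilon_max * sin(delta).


E_loss = pi * sigma_max * epsilon_max * sin(delta)
delta = 31 deg = 0.5411 rad
sin(delta) = 0.5150
E_loss = pi * 27593.0000 * 0.0118 * 0.5150
E_loss = 526.8296


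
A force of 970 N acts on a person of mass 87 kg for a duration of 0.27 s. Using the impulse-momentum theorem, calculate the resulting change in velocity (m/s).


J = F * dt = 970 * 0.27 = 261.9000 N*s
delta_v = J / m
delta_v = 261.9000 / 87
delta_v = 3.0103


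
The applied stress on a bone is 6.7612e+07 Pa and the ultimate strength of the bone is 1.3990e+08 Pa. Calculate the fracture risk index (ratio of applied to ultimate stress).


FRI = applied / ultimate
FRI = 6.7612e+07 / 1.3990e+08
FRI = 0.4833


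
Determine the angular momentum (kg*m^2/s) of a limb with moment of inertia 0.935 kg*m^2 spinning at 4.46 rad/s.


L = I * omega
L = 0.935 * 4.46
L = 4.1701


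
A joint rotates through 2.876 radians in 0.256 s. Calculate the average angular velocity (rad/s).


omega = delta_theta / delta_t
omega = 2.876 / 0.256
omega = 11.2344


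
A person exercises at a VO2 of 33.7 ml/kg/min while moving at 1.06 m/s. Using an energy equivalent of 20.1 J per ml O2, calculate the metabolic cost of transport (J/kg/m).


Power per kg = VO2 * 20.1 / 60
Power per kg = 33.7 * 20.1 / 60 = 11.2895 W/kg
Cost = power_per_kg / speed
Cost = 11.2895 / 1.06
Cost = 10.6505


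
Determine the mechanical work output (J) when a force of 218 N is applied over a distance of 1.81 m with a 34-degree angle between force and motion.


W = F * d * cos(theta)
theta = 34 deg = 0.5934 rad
cos(theta) = 0.8290
W = 218 * 1.81 * 0.8290
W = 327.1216


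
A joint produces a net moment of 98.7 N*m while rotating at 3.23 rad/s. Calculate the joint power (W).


P = M * omega
P = 98.7 * 3.23
P = 318.8010


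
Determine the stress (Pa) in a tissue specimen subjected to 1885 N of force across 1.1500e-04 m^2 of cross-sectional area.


stress = F / A
stress = 1885 / 1.1500e-04
stress = 1.6391e+07


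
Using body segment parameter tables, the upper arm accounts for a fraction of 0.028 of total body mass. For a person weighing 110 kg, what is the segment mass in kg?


m_segment = body_mass * fraction
m_segment = 110 * 0.028
m_segment = 3.0800


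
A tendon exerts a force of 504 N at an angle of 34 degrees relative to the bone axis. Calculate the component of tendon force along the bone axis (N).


F_eff = F_tendon * cos(theta)
theta = 34 deg = 0.5934 rad
cos(theta) = 0.8290
F_eff = 504 * 0.8290
F_eff = 417.8349


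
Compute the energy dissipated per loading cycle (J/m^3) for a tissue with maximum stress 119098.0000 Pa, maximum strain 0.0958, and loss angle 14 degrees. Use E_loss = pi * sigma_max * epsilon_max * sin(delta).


E_loss = pi * sigma_max * epsilon_max * sin(delta)
delta = 14 deg = 0.2443 rad
sin(delta) = 0.2419
E_loss = pi * 119098.0000 * 0.0958 * 0.2419
E_loss = 8671.5159


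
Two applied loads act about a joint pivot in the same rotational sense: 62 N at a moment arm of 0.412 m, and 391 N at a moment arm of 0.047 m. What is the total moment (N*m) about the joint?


M = F1 * d1 + F2 * d2
M = 62 * 0.412 + 391 * 0.047
M = 25.5440 + 18.3770
M = 43.9210


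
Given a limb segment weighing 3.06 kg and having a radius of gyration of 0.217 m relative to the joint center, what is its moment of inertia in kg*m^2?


I = m * k^2
I = 3.06 * 0.217^2
k^2 = 0.0471
I = 0.1441


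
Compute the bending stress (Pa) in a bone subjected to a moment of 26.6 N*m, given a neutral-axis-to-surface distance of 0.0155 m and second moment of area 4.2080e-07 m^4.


sigma = M * c / I
sigma = 26.6 * 0.0155 / 4.2080e-07
M * c = 0.4123
sigma = 979800.3802


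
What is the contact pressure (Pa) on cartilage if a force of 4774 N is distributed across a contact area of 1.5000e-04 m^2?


P = F / A
P = 4774 / 1.5000e-04
P = 3.1827e+07


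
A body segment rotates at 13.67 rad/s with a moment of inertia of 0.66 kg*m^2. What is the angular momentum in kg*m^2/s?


L = I * omega
L = 0.66 * 13.67
L = 9.0222


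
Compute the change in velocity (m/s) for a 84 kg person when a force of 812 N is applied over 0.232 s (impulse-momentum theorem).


J = F * dt = 812 * 0.232 = 188.3840 N*s
delta_v = J / m
delta_v = 188.3840 / 84
delta_v = 2.2427


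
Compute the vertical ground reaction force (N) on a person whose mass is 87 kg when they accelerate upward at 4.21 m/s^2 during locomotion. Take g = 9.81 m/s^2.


GRF = m * (g + a)
GRF = 87 * (9.81 + 4.21)
GRF = 87 * 14.0200
GRF = 1219.7400


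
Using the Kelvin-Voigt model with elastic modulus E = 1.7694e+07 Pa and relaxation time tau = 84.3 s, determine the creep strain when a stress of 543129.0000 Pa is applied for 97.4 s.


epsilon(t) = (sigma/E) * (1 - exp(-t/tau))
sigma/E = 543129.0000 / 1.7694e+07 = 0.0307
exp(-t/tau) = exp(-97.4 / 84.3) = 0.3149
epsilon = 0.0307 * (1 - 0.3149)
epsilon = 0.0210


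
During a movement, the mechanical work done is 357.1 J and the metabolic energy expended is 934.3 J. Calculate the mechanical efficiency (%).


eta = (W_mech / E_meta) * 100
eta = (357.1 / 934.3) * 100
ratio = 0.3822
eta = 38.2211


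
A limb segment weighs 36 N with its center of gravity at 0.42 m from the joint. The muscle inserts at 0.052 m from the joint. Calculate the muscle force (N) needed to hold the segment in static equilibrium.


F_muscle = W * d_load / d_muscle
F_muscle = 36 * 0.42 / 0.052
Numerator = 15.1200
F_muscle = 290.7692


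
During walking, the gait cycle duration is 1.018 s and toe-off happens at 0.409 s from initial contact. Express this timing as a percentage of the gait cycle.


pct = (event_time / cycle_time) * 100
pct = (0.409 / 1.018) * 100
ratio = 0.4018
pct = 40.1768


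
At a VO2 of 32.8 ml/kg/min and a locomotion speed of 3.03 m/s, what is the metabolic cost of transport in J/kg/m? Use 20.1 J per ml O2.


Power per kg = VO2 * 20.1 / 60
Power per kg = 32.8 * 20.1 / 60 = 10.9880 W/kg
Cost = power_per_kg / speed
Cost = 10.9880 / 3.03
Cost = 3.6264


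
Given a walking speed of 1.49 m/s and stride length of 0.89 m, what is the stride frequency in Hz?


f = v / stride_length
f = 1.49 / 0.89
f = 1.6742


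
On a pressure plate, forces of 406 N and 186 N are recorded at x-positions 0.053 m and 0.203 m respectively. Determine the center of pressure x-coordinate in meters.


COP_x = (F1*x1 + F2*x2) / (F1 + F2)
COP_x = (406*0.053 + 186*0.203) / (406 + 186)
Numerator = 59.2760
Denominator = 592
COP_x = 0.1001


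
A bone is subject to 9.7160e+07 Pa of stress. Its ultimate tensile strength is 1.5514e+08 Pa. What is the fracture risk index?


FRI = applied / ultimate
FRI = 9.7160e+07 / 1.5514e+08
FRI = 0.6263


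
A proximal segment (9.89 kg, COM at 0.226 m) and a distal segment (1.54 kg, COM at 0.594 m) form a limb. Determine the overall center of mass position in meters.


COM = (m1*x1 + m2*x2) / (m1 + m2)
COM = (9.89*0.226 + 1.54*0.594) / (9.89 + 1.54)
Numerator = 3.1499
Denominator = 11.4300
COM = 0.2756


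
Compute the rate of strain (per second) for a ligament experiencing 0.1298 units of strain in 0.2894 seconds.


strain_rate = delta_strain / delta_t
strain_rate = 0.1298 / 0.2894
strain_rate = 0.4485


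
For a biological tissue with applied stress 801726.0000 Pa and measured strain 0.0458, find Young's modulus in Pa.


E = stress / strain
E = 801726.0000 / 0.0458
E = 1.7505e+07


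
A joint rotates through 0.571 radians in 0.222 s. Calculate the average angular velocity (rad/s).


omega = delta_theta / delta_t
omega = 0.571 / 0.222
omega = 2.5721


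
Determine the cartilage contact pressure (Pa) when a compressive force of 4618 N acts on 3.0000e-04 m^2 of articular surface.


P = F / A
P = 4618 / 3.0000e-04
P = 1.5393e+07


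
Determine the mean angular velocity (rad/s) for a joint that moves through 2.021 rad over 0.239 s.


omega = delta_theta / delta_t
omega = 2.021 / 0.239
omega = 8.4561


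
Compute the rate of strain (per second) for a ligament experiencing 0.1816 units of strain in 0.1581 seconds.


strain_rate = delta_strain / delta_t
strain_rate = 0.1816 / 0.1581
strain_rate = 1.1486


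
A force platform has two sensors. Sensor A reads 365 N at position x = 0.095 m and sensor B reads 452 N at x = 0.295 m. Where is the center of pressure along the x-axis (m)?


COP_x = (F1*x1 + F2*x2) / (F1 + F2)
COP_x = (365*0.095 + 452*0.295) / (365 + 452)
Numerator = 168.0150
Denominator = 817
COP_x = 0.2056


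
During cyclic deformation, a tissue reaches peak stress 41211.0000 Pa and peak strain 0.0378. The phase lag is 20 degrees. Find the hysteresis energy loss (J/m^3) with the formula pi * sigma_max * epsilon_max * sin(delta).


E_loss = pi * sigma_max * epsilon_max * sin(delta)
delta = 20 deg = 0.3491 rad
sin(delta) = 0.3420
E_loss = pi * 41211.0000 * 0.0378 * 0.3420
E_loss = 1673.8114


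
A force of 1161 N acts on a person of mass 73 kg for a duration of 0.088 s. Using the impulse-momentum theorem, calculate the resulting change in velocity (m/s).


J = F * dt = 1161 * 0.088 = 102.1680 N*s
delta_v = J / m
delta_v = 102.1680 / 73
delta_v = 1.3996


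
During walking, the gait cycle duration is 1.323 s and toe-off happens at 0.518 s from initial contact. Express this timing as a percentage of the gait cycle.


pct = (event_time / cycle_time) * 100
pct = (0.518 / 1.323) * 100
ratio = 0.3915
pct = 39.1534


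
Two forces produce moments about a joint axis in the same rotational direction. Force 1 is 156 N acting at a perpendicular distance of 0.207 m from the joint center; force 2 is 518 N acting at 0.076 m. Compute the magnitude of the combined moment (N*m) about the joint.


M = F1 * d1 + F2 * d2
M = 156 * 0.207 + 518 * 0.076
M = 32.2920 + 39.3680
M = 71.6600


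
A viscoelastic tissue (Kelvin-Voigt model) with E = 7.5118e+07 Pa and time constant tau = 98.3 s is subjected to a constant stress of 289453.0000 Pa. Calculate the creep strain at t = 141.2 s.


epsilon(t) = (sigma/E) * (1 - exp(-t/tau))
sigma/E = 289453.0000 / 7.5118e+07 = 0.0039
exp(-t/tau) = exp(-141.2 / 98.3) = 0.2378
epsilon = 0.0039 * (1 - 0.2378)
epsilon = 0.0029


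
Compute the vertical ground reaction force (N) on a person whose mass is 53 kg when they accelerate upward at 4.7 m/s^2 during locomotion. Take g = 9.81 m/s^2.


GRF = m * (g + a)
GRF = 53 * (9.81 + 4.7)
GRF = 53 * 14.5100
GRF = 769.0300


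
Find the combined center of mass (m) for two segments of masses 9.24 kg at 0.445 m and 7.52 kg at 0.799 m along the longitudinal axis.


COM = (m1*x1 + m2*x2) / (m1 + m2)
COM = (9.24*0.445 + 7.52*0.799) / (9.24 + 7.52)
Numerator = 10.1203
Denominator = 16.7600
COM = 0.6038


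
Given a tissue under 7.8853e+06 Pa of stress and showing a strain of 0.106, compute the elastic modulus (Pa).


E = stress / strain
E = 7.8853e+06 / 0.106
E = 7.4390e+07


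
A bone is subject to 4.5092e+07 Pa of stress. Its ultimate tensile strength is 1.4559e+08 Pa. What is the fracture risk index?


FRI = applied / ultimate
FRI = 4.5092e+07 / 1.4559e+08
FRI = 0.3097


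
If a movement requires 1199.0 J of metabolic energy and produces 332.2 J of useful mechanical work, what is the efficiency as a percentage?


eta = (W_mech / E_meta) * 100
eta = (332.2 / 1199.0) * 100
ratio = 0.2771
eta = 27.7064


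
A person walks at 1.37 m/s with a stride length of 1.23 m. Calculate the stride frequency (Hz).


f = v / stride_length
f = 1.37 / 1.23
f = 1.1138


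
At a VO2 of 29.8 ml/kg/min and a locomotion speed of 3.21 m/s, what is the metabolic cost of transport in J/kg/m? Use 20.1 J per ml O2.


Power per kg = VO2 * 20.1 / 60
Power per kg = 29.8 * 20.1 / 60 = 9.9830 W/kg
Cost = power_per_kg / speed
Cost = 9.9830 / 3.21
Cost = 3.1100
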